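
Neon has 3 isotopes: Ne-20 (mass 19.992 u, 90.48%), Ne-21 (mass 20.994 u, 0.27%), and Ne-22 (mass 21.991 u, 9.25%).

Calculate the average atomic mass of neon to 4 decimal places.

20.1796 u

Ar = Σ fᵢ·mᵢ = 0.9048 × 19.992 + 0.0027 × 20.994 + 0.0925 × 21.991
= 18.08876 + 0.05668 + 2.03417 = 20.17961 u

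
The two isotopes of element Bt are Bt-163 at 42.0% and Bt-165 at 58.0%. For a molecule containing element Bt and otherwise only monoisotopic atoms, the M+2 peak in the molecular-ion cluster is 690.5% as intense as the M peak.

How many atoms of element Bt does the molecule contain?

5

For n independent Bt atoms, I(M+2)/I(M) = n · (abundance Bt-165) / (abundance Bt-163) = n · 0.580/0.420.
n = 6.905 × 0.420/0.580 = 5.00 ≈ 5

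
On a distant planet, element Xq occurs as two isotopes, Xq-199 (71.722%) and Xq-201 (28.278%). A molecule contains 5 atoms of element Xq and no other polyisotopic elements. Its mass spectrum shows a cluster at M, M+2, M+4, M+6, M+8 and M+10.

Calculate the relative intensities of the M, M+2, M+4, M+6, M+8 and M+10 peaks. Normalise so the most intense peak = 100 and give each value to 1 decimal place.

50.7 : 100.0 : 78.9 : 31.1 : 6.1 : 0.5

The 5 Xq atoms are independent, so intensities follow the terms of (0.71722 + 0.28278)^5.
P(M) = 0.71722^5 = 0.189785
P(M+2) = 5 × 0.71722^4 × 0.28278^1 = 0.374135
P(M+4) = 10 × 0.71722^3 × 0.28278^2 = 0.295022
P(M+6) = 10 × 0.71722^2 × 0.28278^3 = 0.116319
P(M+8) = 5 × 0.71722^1 × 0.28278^4 = 0.022931
P(M+10) = 0.28278^5 = 0.001808
The M+2 peak is largest (0.374135); scaling to 100 gives 50.7 : 100.0 : 78.9 : 31.1 : 6.1 : 0.5.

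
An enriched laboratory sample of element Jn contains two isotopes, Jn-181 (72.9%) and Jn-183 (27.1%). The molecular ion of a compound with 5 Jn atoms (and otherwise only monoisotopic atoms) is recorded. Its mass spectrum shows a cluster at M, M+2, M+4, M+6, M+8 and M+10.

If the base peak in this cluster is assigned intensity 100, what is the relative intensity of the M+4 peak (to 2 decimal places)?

Binomial terms of (0.729 + 0.271)^5: M 0.2059, M+2 0.3827, M+4 0.2845, M+6 0.1058, M+8 0.0197, M+10 0.0015 → M+2 is the base peak.
P(M+2) = C(5,1) × 0.729^4 × 0.271^1 = 5 × 0.28242954 × 0.2710 = 0.382692 (base)
P(M+4) = C(5,2) × 0.729^3 × 0.271^2 = 10 × 0.38742049 × 0.073441 = 0.284525
Relative intensity = 0.284525 / 0.382692 × 100 = 74.35

74.35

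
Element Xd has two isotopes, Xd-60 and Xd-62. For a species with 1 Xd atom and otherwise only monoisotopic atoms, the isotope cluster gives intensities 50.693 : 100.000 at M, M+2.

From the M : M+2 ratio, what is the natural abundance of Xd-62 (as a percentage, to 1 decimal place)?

If p is the fraction of Xd that is Xd-60, then I(M+2)/I(M) = [C(1,1)·p^0·(1−p)] / p^1 = 1·(1−p)/p = 100.000/50.693 = 1.9727
(1−p)/p = 1.9727/1 = 1.9727  ⇒  p = 1/(1 + 1.9727) = 0.3364
Xd-60: 33.6%, Xd-62: 66.4%.

66.4%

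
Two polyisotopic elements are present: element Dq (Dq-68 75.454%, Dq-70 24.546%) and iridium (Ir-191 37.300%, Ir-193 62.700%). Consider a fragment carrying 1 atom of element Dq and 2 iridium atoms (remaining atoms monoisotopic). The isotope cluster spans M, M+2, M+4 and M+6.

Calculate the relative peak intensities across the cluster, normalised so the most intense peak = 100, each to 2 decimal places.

25.51 : 94.08 : 100.00 : 23.45

Element Dq pattern (n=1): 0.75454 : 0.24546
Iridium pattern (n=2): 0.139129 : 0.467742 : 0.393129
Convolve the two distributions (both contribute in 2-u steps):
  M: 0.75454×0.139129 = 0.104978
  M+2: 0.75454×0.467742 + 0.24546×0.139129 = 0.387081
  M+4: 0.75454×0.393129 + 0.24546×0.467742 = 0.411444
  M+6: 0.24546×0.393129 = 0.096497
Scale to base peak (0.411444) = 100: 25.51 : 94.08 : 100.00 : 23.45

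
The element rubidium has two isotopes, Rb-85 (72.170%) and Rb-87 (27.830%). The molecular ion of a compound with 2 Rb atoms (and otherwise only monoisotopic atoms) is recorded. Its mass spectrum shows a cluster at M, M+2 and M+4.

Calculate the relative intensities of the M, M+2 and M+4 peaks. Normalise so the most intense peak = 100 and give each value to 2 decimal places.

Each Rb atom is independently Rb-85 (p = 0.72170) or Rb-87 (q = 0.27830); the cluster is the binomial expansion (p + q)^2.
P(M) = 0.72170^2 = 0.520851
P(M+2) = 2 × 0.72170^1 × 0.27830^1 = 0.401698
P(M+4) = 0.27830^2 = 0.077451
The M peak is largest (0.520851); scaling to 100 gives 100.00 : 77.12 : 14.87.

100.00 : 77.12 : 14.87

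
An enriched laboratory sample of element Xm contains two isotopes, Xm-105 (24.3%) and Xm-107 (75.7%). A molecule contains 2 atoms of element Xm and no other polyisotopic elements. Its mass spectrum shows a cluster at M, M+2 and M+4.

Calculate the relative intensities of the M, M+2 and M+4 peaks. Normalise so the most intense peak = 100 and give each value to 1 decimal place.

10.3 : 64.2 : 100.0

Each Xm atom is independently Xm-105 (p = 0.243) or Xm-107 (q = 0.757); the cluster is the binomial expansion (p + q)^2.
P(M) = 0.243^2 = 0.059049
P(M+2) = 2 × 0.243^1 × 0.757^1 = 0.367902
P(M+4) = 0.757^2 = 0.573049
The M+4 peak is largest (0.573049); scaling to 100 gives 10.3 : 64.2 : 100.0.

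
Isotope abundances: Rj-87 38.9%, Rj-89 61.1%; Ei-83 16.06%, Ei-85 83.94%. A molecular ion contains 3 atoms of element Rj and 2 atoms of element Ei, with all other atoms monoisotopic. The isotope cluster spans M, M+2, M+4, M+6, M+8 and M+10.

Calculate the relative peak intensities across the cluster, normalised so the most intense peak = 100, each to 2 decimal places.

Element Rj pattern (n=3): 0.05886387 : 0.27737139 : 0.43566561 : 0.22809913
Element Ei pattern (n=2): 0.02579236 : 0.26961528 : 0.70459236
Convolve the two distributions (both contribute in 2-u steps):
  M: 0.05886387×0.02579236 = 0.001518
  M+2: 0.05886387×0.26961528 + 0.27737139×0.02579236 = 0.023025
  M+4: 0.05886387×0.70459236 + 0.27737139×0.26961528 + 0.43566561×0.02579236 = 0.127495
  M+6: 0.27737139×0.70459236 + 0.43566561×0.26961528 + 0.22809913×0.02579236 = 0.318779
  M+8: 0.43566561×0.70459236 + 0.22809913×0.26961528 = 0.368466
  M+10: 0.22809913×0.70459236 = 0.160717
Scale to base peak (0.368466) = 100: 0.41 : 6.25 : 34.60 : 86.52 : 100.00 : 43.62

0.41 : 6.25 : 34.60 : 86.52 : 100.00 : 43.62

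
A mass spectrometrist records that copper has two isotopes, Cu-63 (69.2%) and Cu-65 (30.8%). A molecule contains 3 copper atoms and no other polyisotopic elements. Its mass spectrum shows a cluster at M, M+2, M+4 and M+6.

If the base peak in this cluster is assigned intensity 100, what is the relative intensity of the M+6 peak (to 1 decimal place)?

Term probabilities: M 0.3314, M+2 0.4425, M+4 0.1969, M+6 0.0292. Base peak = M+2.
P(M+2) = C(3,1) × 0.692^2 × 0.308^1 = 3 × 0.478864 × 0.3080 = 0.442470 (base)
P(M+6) = C(3,3) × 0.692^0 × 0.308^3 = 1 × 1.0000 × 0.02921811 = 0.029218
Relative intensity = 0.029218 / 0.442470 × 100 = 6.6

6.6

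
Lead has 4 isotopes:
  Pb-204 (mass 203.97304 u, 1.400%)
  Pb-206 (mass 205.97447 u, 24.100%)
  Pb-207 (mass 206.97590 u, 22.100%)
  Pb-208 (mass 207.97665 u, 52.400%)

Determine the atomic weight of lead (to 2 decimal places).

Ar = Σ fᵢ·mᵢ = 0.01400 × 203.97304 + 0.24100 × 205.97447 + 0.22100 × 206.97590 + 0.52400 × 207.97665
= 2.855623 + 49.639847 + 45.741674 + 108.979765 = 207.216909 u

207.22 u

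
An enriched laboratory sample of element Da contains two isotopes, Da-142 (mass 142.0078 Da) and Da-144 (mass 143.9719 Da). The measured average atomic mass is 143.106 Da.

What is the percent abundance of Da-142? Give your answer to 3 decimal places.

Writing the weighted mean with unknown fraction x of Da-142:
142.0078·x + 143.9719·(1 − x) = 143.106
(142.0078 − 143.9719)·x = 143.106 − 143.9719
x = -0.8659 / -1.9641 = 0.44086 → 44.086% Da-142, 55.914% Da-144.

44.086%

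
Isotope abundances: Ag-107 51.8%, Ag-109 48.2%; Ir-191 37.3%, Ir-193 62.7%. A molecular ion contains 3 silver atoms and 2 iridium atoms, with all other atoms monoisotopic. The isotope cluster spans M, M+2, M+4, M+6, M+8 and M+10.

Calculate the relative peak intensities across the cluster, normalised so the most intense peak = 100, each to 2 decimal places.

Silver pattern (n=3): 0.13899183 : 0.3879965 : 0.3610315 : 0.11198017
Iridium pattern (n=2): 0.139129 : 0.467742 : 0.393129
Convolve the two distributions (both contribute in 2-u steps):
  M: 0.13899183×0.139129 = 0.019338
  M+2: 0.13899183×0.467742 + 0.3879965×0.139129 = 0.118994
  M+4: 0.13899183×0.393129 + 0.3879965×0.467742 + 0.3610315×0.139129 = 0.286354
  M+6: 0.3879965×0.393129 + 0.3610315×0.467742 + 0.11198017×0.139129 = 0.336982
  M+8: 0.3610315×0.393129 + 0.11198017×0.467742 = 0.194310
  M+10: 0.11198017×0.393129 = 0.044023
Scale to base peak (0.336982) = 100: 5.74 : 35.31 : 84.98 : 100.00 : 57.66 : 13.06

5.74 : 35.31 : 84.98 : 100.00 : 57.66 : 13.06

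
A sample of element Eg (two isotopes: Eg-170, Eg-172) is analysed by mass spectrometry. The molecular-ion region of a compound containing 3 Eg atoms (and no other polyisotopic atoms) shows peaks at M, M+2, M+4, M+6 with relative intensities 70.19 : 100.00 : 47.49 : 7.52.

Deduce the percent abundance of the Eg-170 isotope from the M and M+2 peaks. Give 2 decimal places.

Let p = fractional abundance of Eg-170. I(M+2)/I(M) = [C(3,1)·p^2·(1−p)] / p^3 = 3·(1−p)/p = 100.00/70.19 = 1.4247
(1−p)/p = 1.4247/3 = 0.4749  ⇒  p = 1/(1 + 0.4749) = 0.6780
Eg-170: 67.80%, Eg-172: 32.20%.

67.80%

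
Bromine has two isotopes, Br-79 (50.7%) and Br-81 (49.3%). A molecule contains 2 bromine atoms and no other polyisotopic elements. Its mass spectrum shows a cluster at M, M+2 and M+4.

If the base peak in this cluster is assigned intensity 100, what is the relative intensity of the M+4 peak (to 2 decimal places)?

48.62

Binomial terms of (0.507 + 0.493)^2: M 0.2570, M+2 0.4999, M+4 0.2430 → M+2 is the base peak.
P(M+2) = C(2,1) × 0.507^1 × 0.493^1 = 2 × 0.5070 × 0.4930 = 0.499902 (base)
P(M+4) = C(2,2) × 0.507^0 × 0.493^2 = 1 × 1.0000 × 0.243049 = 0.243049
Relative intensity = 0.243049 / 0.499902 × 100 = 48.62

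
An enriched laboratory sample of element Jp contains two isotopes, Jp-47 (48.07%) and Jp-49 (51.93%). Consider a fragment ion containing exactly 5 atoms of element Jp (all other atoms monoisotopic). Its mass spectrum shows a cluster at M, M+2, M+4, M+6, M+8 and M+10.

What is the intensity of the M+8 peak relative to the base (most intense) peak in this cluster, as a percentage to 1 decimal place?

54.0%

(0.4807 + 0.5193)^5 gives M 0.0257, M+2 0.1386, M+4 0.2995, M+6 0.3236, M+8 0.1748, M+10 0.0378; the largest is M+6.
P(M+6) = C(5,3) × 0.4807^2 × 0.5193^3 = 10 × 0.23107249 × 0.14004092 = 0.323596 (base)
P(M+8) = C(5,4) × 0.4807^1 × 0.5193^4 = 5 × 0.4807 × 0.07272325 = 0.174790
Relative intensity = 0.174790 / 0.323596 × 100 = 54.0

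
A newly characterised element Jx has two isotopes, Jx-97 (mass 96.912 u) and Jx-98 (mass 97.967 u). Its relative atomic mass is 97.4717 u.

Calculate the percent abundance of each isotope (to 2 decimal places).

Jx-97: 46.95%, Jx-98: 53.05%

With x = fraction of Jx-97 (so Jx-98 is 1 − x):
96.912·x + 97.967·(1 − x) = 97.4717
(96.912 − 97.967)·x = 97.4717 − 97.967
x = -0.4953 / -1.055 = 0.46948 → 46.95% Jx-97, 53.05% Jx-98.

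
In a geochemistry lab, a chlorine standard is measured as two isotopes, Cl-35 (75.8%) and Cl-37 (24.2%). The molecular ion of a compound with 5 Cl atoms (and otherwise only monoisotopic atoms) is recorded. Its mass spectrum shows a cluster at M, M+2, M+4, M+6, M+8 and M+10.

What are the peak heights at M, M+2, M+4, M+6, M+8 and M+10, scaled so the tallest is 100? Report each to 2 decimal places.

Expanding (0.758 + 0.242)^5:
P(M) = 0.758^5 = 0.250234
P(M+2) = 5 × 0.758^4 × 0.242^1 = 0.399450
P(M+4) = 10 × 0.758^3 × 0.242^2 = 0.255058
P(M+6) = 10 × 0.758^2 × 0.242^3 = 0.081430
P(M+8) = 5 × 0.758^1 × 0.242^4 = 0.012999
P(M+10) = 0.242^5 = 0.000830
The M+2 peak is largest (0.399450); scaling to 100 gives 62.64 : 100.00 : 63.85 : 20.39 : 3.25 : 0.21.

62.64 : 100.00 : 63.85 : 20.39 : 3.25 : 0.21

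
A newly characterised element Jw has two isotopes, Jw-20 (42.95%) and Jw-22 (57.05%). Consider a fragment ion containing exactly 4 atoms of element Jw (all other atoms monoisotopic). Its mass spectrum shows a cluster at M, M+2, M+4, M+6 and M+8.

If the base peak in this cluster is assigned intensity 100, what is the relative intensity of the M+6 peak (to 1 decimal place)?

Term probabilities: M 0.0340, M+2 0.1808, M+4 0.3602, M+6 0.3190, M+8 0.1059. Base peak = M+4.
P(M+4) = C(4,2) × 0.4295^2 × 0.5705^2 = 6 × 0.18447025 × 0.32547025 = 0.360237 (base)
P(M+6) = C(4,3) × 0.4295^1 × 0.5705^3 = 4 × 0.4295 × 0.18568078 = 0.319000
Relative intensity = 0.319000 / 0.360237 × 100 = 88.6

88.6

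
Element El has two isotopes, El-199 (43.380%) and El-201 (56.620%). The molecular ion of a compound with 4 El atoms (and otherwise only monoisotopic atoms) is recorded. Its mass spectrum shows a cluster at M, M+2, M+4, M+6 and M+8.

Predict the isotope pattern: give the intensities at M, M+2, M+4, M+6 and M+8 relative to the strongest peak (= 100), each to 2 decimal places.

The 4 El atoms are independent, so intensities follow the terms of (0.43380 + 0.56620)^4.
P(M) = 0.43380^4 = 0.035413
P(M+2) = 4 × 0.43380^3 × 0.56620^1 = 0.184884
P(M+4) = 6 × 0.43380^2 × 0.56620^2 = 0.361968
P(M+6) = 4 × 0.43380^1 × 0.56620^3 = 0.314963
P(M+8) = 0.56620^4 = 0.102773
The M+4 peak is largest (0.361968); scaling to 100 gives 9.78 : 51.08 : 100.00 : 87.01 : 28.39.

9.78 : 51.08 : 100.00 : 87.01 : 28.39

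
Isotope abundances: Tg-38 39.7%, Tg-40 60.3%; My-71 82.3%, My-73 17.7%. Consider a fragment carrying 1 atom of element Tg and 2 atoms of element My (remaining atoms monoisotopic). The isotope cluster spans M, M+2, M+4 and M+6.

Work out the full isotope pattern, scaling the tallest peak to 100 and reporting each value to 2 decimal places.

Element Tg pattern (n=1): 0.3970 : 0.6030
Element My pattern (n=2): 0.677329 : 0.291342 : 0.031329
Convolve the two distributions (both contribute in 2-u steps):
  M: 0.3970×0.677329 = 0.268900
  M+2: 0.3970×0.291342 + 0.6030×0.677329 = 0.524092
  M+4: 0.3970×0.031329 + 0.6030×0.291342 = 0.188117
  M+6: 0.6030×0.031329 = 0.018891
Scale to base peak (0.524092) = 100: 51.31 : 100.00 : 35.89 : 3.60

51.31 : 100.00 : 35.89 : 3.60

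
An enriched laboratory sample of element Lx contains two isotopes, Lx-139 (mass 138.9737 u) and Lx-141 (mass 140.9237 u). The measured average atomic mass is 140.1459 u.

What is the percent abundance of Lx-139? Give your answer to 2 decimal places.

Writing the weighted mean with unknown fraction x of Lx-139:
138.9737·x + 140.9237·(1 − x) = 140.1459
(138.9737 − 140.9237)·x = 140.1459 − 140.9237
x = -0.7778 / -1.9500 = 0.39887 → 39.89% Lx-139, 60.11% Lx-141.

39.89%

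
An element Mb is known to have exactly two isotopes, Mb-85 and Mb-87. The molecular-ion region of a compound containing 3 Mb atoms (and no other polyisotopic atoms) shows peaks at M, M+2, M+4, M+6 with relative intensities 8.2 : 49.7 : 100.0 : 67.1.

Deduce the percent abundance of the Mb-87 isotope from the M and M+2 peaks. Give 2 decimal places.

66.89%

If p is the fraction of Mb that is Mb-85, then I(M+2)/I(M) = [C(3,1)·p^2·(1−p)] / p^3 = 3·(1−p)/p = 49.7/8.2 = 6.0610
(1−p)/p = 6.0610/3 = 2.0203  ⇒  p = 1/(1 + 2.0203) = 0.3311
Mb-85: 33.11%, Mb-87: 66.89%.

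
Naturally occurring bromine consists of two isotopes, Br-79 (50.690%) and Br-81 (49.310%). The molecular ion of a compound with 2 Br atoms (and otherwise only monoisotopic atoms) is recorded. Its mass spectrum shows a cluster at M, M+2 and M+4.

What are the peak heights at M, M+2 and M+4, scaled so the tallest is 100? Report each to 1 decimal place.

The 2 Br atoms are independent, so intensities follow the terms of (0.50690 + 0.49310)^2.
P(M) = 0.50690^2 = 0.256948
P(M+2) = 2 × 0.50690^1 × 0.49310^1 = 0.499905
P(M+4) = 0.49310^2 = 0.243148
The M+2 peak is largest (0.499905); scaling to 100 gives 51.4 : 100.0 : 48.6.

51.4 : 100.0 : 48.6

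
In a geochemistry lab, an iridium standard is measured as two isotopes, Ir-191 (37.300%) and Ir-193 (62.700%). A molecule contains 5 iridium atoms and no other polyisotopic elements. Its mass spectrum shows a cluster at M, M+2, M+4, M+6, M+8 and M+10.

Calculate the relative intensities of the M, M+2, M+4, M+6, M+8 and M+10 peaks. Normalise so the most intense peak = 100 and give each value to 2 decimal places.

Expanding (0.37300 + 0.62700)^5:
P(M) = 0.37300^5 = 0.007220
P(M+2) = 5 × 0.37300^4 × 0.62700^1 = 0.060684
P(M+4) = 10 × 0.37300^3 × 0.62700^2 = 0.204015
P(M+6) = 10 × 0.37300^2 × 0.62700^3 = 0.342942
P(M+8) = 5 × 0.37300^1 × 0.62700^4 = 0.288237
P(M+10) = 0.62700^5 = 0.096903
The M+6 peak is largest (0.342942); scaling to 100 gives 2.11 : 17.70 : 59.49 : 100.00 : 84.05 : 28.26.

2.11 : 17.70 : 59.49 : 100.00 : 84.05 : 28.26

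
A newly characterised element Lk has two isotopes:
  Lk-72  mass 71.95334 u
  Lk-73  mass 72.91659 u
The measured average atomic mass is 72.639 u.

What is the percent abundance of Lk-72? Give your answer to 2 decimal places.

28.82%

With x = fraction of Lk-72 (so Lk-73 is 1 − x):
71.95334·x + 72.91659·(1 − x) = 72.639
(71.95334 − 72.91659)·x = 72.639 − 72.91659
x = -0.27759 / -0.96325 = 0.28818 → 28.82% Lk-72, 71.18% Lk-73.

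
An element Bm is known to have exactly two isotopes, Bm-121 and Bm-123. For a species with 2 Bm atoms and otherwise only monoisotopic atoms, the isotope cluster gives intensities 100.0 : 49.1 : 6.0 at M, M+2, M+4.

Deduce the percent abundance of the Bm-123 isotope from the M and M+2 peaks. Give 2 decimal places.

If p is the fraction of Bm that is Bm-121, then I(M+2)/I(M) = [C(2,1)·p^1·(1−p)] / p^2 = 2·(1−p)/p = 49.1/100.0 = 0.4910
(1−p)/p = 0.4910/2 = 0.2455  ⇒  p = 1/(1 + 0.2455) = 0.8029
Bm-121: 80.29%, Bm-123: 19.71%.

19.71%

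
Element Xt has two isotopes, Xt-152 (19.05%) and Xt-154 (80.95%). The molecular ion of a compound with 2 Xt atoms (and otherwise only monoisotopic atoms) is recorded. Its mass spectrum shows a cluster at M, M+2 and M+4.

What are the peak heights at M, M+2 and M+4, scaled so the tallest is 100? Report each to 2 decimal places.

The 2 Xt atoms are independent, so intensities follow the terms of (0.1905 + 0.8095)^2.
P(M) = 0.1905^2 = 0.036290
P(M+2) = 2 × 0.1905^1 × 0.8095^1 = 0.308420
P(M+4) = 0.8095^2 = 0.655290
The M+4 peak is largest (0.655290); scaling to 100 gives 5.54 : 47.07 : 100.00.

5.54 : 47.07 : 100.00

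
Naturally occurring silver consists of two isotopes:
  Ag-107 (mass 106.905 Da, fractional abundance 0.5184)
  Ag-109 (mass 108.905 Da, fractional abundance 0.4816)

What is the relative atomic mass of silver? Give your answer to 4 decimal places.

Average mass = Σ (abundance × isotope mass) = 0.5184 × 106.905 + 0.4816 × 108.905
= 55.41955 + 52.44865 = 107.86820 Da

107.8682 Da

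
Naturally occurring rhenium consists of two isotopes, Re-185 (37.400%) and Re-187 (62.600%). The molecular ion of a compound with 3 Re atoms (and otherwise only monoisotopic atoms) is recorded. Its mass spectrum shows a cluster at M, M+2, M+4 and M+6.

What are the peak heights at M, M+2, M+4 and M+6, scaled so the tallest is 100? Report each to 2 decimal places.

11.90 : 59.74 : 100.00 : 55.79

Each Re atom is independently Re-185 (p = 0.37400) or Re-187 (q = 0.62600); the cluster is the binomial expansion (p + q)^3.
P(M) = 0.37400^3 = 0.052314
P(M+2) = 3 × 0.37400^2 × 0.62600^1 = 0.262687
P(M+4) = 3 × 0.37400^1 × 0.62600^2 = 0.439685
P(M+6) = 0.62600^3 = 0.245314
The M+4 peak is largest (0.439685); scaling to 100 gives 11.90 : 59.74 : 100.00 : 55.79.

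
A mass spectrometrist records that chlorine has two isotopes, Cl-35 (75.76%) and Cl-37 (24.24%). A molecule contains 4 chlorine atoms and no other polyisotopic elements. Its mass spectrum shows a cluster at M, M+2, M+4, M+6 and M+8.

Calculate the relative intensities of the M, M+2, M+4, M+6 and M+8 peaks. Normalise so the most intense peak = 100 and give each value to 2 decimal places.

78.14 : 100.00 : 47.99 : 10.24 : 0.82

The 4 Cl atoms are independent, so intensities follow the terms of (0.7576 + 0.2424)^4.
P(M) = 0.7576^4 = 0.329428
P(M+2) = 4 × 0.7576^3 × 0.2424^1 = 0.421612
P(M+4) = 6 × 0.7576^2 × 0.2424^2 = 0.202347
P(M+6) = 4 × 0.7576^1 × 0.2424^3 = 0.043162
P(M+8) = 0.2424^4 = 0.003452
The M+2 peak is largest (0.421612); scaling to 100 gives 78.14 : 100.00 : 47.99 : 10.24 : 0.82.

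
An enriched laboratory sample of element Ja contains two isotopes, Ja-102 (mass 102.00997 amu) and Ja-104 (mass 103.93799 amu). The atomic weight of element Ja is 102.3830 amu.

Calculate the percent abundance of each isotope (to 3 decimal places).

Ja-102: 80.652%, Ja-104: 19.348%

With x = fraction of Ja-102 (so Ja-104 is 1 − x):
102.00997·x + 103.93799·(1 − x) = 102.3830
(102.00997 − 103.93799)·x = 102.3830 − 103.93799
x = -1.55499 / -1.92802 = 0.80652 → 80.652% Ja-102, 19.348% Ja-104.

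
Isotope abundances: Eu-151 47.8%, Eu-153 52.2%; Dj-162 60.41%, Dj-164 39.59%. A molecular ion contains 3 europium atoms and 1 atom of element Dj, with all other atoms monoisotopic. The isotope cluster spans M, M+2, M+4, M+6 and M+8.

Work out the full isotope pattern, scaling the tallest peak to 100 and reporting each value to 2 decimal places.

17.47 : 68.68 : 100.00 : 63.71 : 14.91

Europium pattern (n=3): 0.10921535 : 0.35780594 : 0.39074206 : 0.14223665
Element Dj pattern (n=1): 0.6041 : 0.3959
Convolve the two distributions (both contribute in 2-u steps):
  M: 0.10921535×0.6041 = 0.065977
  M+2: 0.10921535×0.3959 + 0.35780594×0.6041 = 0.259389
  M+4: 0.35780594×0.3959 + 0.39074206×0.6041 = 0.377703
  M+6: 0.39074206×0.3959 + 0.14223665×0.6041 = 0.240620
  M+8: 0.14223665×0.3959 = 0.056311
Scale to base peak (0.377703) = 100: 17.47 : 68.68 : 100.00 : 63.71 : 14.91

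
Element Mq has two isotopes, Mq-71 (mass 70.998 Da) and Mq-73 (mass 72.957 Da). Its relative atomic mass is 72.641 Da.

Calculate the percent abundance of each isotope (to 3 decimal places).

Let x be the fractional abundance of Mq-71; then Mq-73 has abundance 1 − x.
70.998·x + 72.957·(1 − x) = 72.641
(70.998 − 72.957)·x = 72.641 − 72.957
x = -0.316 / -1.959 = 0.16131 → 16.131% Mq-71, 83.869% Mq-73.

Mq-71: 16.131%, Mq-73: 83.869%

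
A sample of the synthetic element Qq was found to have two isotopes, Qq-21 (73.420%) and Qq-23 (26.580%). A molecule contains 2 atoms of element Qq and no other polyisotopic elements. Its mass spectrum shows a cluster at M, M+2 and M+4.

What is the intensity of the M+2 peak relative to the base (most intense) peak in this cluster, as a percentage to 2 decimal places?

(0.73420 + 0.26580)^2 gives M 0.5390, M+2 0.3903, M+4 0.0706; the largest is M.
P(M) = C(2,0) × 0.73420^2 × 0.26580^0 = 1 × 0.53904964 × 1.0000 = 0.539050 (base)
P(M+2) = C(2,1) × 0.73420^1 × 0.26580^1 = 2 × 0.7342 × 0.2658 = 0.390301
Relative intensity = 0.390301 / 0.539050 × 100 = 72.41

72.41%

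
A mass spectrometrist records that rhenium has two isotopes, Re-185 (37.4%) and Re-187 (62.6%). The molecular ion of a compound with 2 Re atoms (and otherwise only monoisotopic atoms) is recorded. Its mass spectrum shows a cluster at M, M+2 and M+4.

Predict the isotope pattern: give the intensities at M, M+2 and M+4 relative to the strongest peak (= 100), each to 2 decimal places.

29.87 : 100.00 : 83.69

Each Re atom is independently Re-185 (p = 0.374) or Re-187 (q = 0.626); the cluster is the binomial expansion (p + q)^2.
P(M) = 0.374^2 = 0.139876
P(M+2) = 2 × 0.374^1 × 0.626^1 = 0.468248
P(M+4) = 0.626^2 = 0.391876
The M+2 peak is largest (0.468248); scaling to 100 gives 29.87 : 100.00 : 83.69.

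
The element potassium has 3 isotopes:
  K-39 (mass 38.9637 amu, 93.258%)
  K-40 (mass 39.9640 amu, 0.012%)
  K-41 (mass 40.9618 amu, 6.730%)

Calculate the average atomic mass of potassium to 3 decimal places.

The abundance-weighted mean is 0.93258 × 38.9637 + 0.00012 × 39.9640 + 0.06730 × 40.9618
= 36.33677 + 0.00480 + 2.75673 = 39.09830 amu

39.098 amu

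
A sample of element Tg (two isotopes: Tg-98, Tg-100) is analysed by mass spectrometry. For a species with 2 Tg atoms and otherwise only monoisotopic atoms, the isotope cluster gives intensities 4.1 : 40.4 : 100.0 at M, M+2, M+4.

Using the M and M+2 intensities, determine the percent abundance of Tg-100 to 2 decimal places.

83.13%

If p is the fraction of Tg that is Tg-98, then I(M+2)/I(M) = [C(2,1)·p^1·(1−p)] / p^2 = 2·(1−p)/p = 40.4/4.1 = 9.8537
(1−p)/p = 9.8537/2 = 4.9268  ⇒  p = 1/(1 + 4.9268) = 0.1687
Tg-98: 16.87%, Tg-100: 83.13%.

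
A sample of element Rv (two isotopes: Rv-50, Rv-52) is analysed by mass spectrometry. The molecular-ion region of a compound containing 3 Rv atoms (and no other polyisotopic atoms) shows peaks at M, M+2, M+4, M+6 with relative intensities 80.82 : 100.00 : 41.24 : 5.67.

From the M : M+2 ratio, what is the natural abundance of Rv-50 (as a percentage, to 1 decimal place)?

70.8%

Let p = fractional abundance of Rv-50. I(M+2)/I(M) = [C(3,1)·p^2·(1−p)] / p^3 = 3·(1−p)/p = 100.00/80.82 = 1.2373
(1−p)/p = 1.2373/3 = 0.4124  ⇒  p = 1/(1 + 0.4124) = 0.7080
Rv-50: 70.8%, Rv-52: 29.2%.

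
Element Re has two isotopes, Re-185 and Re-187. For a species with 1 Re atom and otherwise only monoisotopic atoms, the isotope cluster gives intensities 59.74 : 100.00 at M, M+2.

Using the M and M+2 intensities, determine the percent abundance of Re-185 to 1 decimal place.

Write p for the Re-185 fraction. I(M+2)/I(M) = [C(1,1)·p^0·(1−p)] / p^1 = 1·(1−p)/p = 100.00/59.74 = 1.6739
(1−p)/p = 1.6739/1 = 1.6739  ⇒  p = 1/(1 + 1.6739) = 0.3740
Re-185: 37.4%, Re-187: 62.6%.

37.4%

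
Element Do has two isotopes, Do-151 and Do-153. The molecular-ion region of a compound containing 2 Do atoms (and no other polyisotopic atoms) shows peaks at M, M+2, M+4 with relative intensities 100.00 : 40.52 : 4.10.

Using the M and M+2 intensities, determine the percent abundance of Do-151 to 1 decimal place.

83.2%

Write p for the Do-151 fraction. I(M+2)/I(M) = [C(2,1)·p^1·(1−p)] / p^2 = 2·(1−p)/p = 40.52/100.00 = 0.4052
(1−p)/p = 0.4052/2 = 0.2026  ⇒  p = 1/(1 + 0.2026) = 0.8315
Do-151: 83.2%, Do-153: 16.8%.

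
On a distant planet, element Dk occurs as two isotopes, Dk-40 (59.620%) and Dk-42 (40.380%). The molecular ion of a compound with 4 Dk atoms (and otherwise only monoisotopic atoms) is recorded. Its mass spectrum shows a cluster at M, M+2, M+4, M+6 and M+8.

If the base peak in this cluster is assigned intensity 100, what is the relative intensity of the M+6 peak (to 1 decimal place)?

45.2

Term probabilities: M 0.1263, M+2 0.3423, M+4 0.3478, M+6 0.1570, M+8 0.0266. Base peak = M+4.
P(M+4) = C(4,2) × 0.59620^2 × 0.40380^2 = 6 × 0.35545444 × 0.16305444 = 0.347751 (base)
P(M+6) = C(4,3) × 0.59620^1 × 0.40380^3 = 4 × 0.5962 × 0.06584138 = 0.157019
Relative intensity = 0.157019 / 0.347751 × 100 = 45.2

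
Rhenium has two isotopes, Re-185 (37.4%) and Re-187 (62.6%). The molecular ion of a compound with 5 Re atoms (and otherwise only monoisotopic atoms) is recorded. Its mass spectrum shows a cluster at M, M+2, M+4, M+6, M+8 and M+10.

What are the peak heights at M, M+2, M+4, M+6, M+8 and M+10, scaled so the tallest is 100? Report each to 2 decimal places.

2.13 : 17.85 : 59.74 : 100.00 : 83.69 : 28.02

Each Re atom is independently Re-185 (p = 0.374) or Re-187 (q = 0.626); the cluster is the binomial expansion (p + q)^5.
P(M) = 0.374^5 = 0.007317
P(M+2) = 5 × 0.374^4 × 0.626^1 = 0.061239
P(M+4) = 10 × 0.374^3 × 0.626^2 = 0.205005
P(M+6) = 10 × 0.374^2 × 0.626^3 = 0.343136
P(M+8) = 5 × 0.374^1 × 0.626^4 = 0.287170
P(M+10) = 0.626^5 = 0.096133
The M+6 peak is largest (0.343136); scaling to 100 gives 2.13 : 17.85 : 59.74 : 100.00 : 83.69 : 28.02.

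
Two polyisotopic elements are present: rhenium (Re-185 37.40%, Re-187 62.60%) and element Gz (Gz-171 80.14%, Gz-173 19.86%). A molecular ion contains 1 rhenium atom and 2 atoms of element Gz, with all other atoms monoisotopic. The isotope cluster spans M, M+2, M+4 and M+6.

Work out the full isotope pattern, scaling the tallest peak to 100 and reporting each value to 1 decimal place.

46.1 : 100.0 : 41.1 : 4.7

Rhenium pattern (n=1): 0.3740 : 0.6260
Element Gz pattern (n=2): 0.64224196 : 0.31831608 : 0.03944196
Convolve the two distributions (both contribute in 2-u steps):
  M: 0.3740×0.64224196 = 0.240198
  M+2: 0.3740×0.31831608 + 0.6260×0.64224196 = 0.521094
  M+4: 0.3740×0.03944196 + 0.6260×0.31831608 = 0.214017
  M+6: 0.6260×0.03944196 = 0.024691
Scale to base peak (0.521094) = 100: 46.1 : 100.0 : 41.1 : 4.7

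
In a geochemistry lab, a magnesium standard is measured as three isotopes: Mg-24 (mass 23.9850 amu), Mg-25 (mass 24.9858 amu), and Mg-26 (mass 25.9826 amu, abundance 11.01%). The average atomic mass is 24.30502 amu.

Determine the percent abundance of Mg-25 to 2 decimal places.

10.00%

The remaining 88.99% is split between Mg-24 (fraction x) and Mg-25 (fraction 0.8899 − x).
Substituting: 23.9850x + 24.9858(0.8899 − x) = 21.44433574
(23.9850 − 24.9858)x = -0.79052768  ⇒  x = 0.78990, y = 0.10000
Mg-24: 78.99%, Mg-25: 10.00%.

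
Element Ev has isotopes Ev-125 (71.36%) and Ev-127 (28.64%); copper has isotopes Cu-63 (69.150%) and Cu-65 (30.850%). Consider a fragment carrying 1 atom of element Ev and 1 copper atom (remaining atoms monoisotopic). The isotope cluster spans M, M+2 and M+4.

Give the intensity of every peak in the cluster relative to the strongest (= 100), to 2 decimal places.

Element Ev pattern (n=1): 0.7136 : 0.2864
Copper pattern (n=1): 0.6915 : 0.3085
Convolve the two distributions (both contribute in 2-u steps):
  M: 0.7136×0.6915 = 0.493454
  M+2: 0.7136×0.3085 + 0.2864×0.6915 = 0.418191
  M+4: 0.2864×0.3085 = 0.088354
Scale to base peak (0.493454) = 100: 100.00 : 84.75 : 17.91

100.00 : 84.75 : 17.91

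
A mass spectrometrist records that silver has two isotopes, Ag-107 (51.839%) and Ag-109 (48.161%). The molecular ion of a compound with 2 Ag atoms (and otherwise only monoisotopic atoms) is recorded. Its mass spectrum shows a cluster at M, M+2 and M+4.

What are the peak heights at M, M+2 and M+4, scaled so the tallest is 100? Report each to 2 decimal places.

53.82 : 100.00 : 46.45

The 2 Ag atoms are independent, so intensities follow the terms of (0.51839 + 0.48161)^2.
P(M) = 0.51839^2 = 0.268728
P(M+2) = 2 × 0.51839^1 × 0.48161^1 = 0.499324
P(M+4) = 0.48161^2 = 0.231948
The M+2 peak is largest (0.499324); scaling to 100 gives 53.82 : 100.00 : 46.45.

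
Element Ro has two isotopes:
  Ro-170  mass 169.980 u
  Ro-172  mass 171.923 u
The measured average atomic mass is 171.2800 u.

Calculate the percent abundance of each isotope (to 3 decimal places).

Ro-170: 33.093%, Ro-172: 66.907%

Writing the weighted mean with unknown fraction x of Ro-170:
169.980·x + 171.923·(1 − x) = 171.2800
(169.980 − 171.923)·x = 171.2800 − 171.923
x = -0.6430 / -1.943 = 0.33093 → 33.093% Ro-170, 66.907% Ro-172.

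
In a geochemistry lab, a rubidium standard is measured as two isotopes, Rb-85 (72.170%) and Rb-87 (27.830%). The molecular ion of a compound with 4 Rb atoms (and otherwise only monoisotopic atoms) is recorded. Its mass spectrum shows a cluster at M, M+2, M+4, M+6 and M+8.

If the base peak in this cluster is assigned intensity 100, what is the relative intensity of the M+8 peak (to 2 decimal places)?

Binomial terms of (0.72170 + 0.27830)^4: M 0.2713, M+2 0.4184, M+4 0.2420, M+6 0.0622, M+8 0.0060 → M+2 is the base peak.
P(M+2) = C(4,1) × 0.72170^3 × 0.27830^1 = 4 × 0.37589809 × 0.2783 = 0.418450 (base)
P(M+8) = C(4,4) × 0.72170^0 × 0.27830^4 = 1 × 1.0000 × 0.00599864 = 0.005999
Relative intensity = 0.005999 / 0.418450 × 100 = 1.43

1.43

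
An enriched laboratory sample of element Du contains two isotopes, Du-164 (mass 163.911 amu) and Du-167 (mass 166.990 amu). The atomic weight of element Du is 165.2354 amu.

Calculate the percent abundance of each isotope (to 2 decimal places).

Writing the weighted mean with unknown fraction x of Du-164:
163.911·x + 166.990·(1 − x) = 165.2354
(163.911 − 166.990)·x = 165.2354 − 166.990
x = -1.7546 / -3.079 = 0.56986 → 56.99% Du-164, 43.01% Du-167.

Du-164: 56.99%, Du-167: 43.01%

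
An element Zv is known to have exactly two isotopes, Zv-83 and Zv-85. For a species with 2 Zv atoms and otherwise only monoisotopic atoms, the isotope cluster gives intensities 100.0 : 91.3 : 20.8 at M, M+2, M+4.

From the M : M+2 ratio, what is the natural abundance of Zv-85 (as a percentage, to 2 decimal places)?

Let p = fractional abundance of Zv-83. I(M+2)/I(M) = [C(2,1)·p^1·(1−p)] / p^2 = 2·(1−p)/p = 91.3/100.0 = 0.9130
(1−p)/p = 0.9130/2 = 0.4565  ⇒  p = 1/(1 + 0.4565) = 0.6866
Zv-83: 68.66%, Zv-85: 31.34%.

31.34%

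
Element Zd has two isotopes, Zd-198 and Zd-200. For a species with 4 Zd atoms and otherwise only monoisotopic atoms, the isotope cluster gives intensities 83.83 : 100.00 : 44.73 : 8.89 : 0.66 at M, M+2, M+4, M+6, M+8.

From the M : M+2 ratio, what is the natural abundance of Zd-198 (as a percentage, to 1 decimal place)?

77.0%

Write p for the Zd-198 fraction. I(M+2)/I(M) = [C(4,1)·p^3·(1−p)] / p^4 = 4·(1−p)/p = 100.00/83.83 = 1.1929
(1−p)/p = 1.1929/4 = 0.2982  ⇒  p = 1/(1 + 0.2982) = 0.7703
Zd-198: 77.0%, Zd-200: 23.0%.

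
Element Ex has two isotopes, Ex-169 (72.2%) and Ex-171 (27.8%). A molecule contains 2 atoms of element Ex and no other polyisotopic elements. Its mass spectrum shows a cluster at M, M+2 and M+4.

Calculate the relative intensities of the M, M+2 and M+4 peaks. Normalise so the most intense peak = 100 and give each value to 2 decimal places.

100.00 : 77.01 : 14.83

Expanding (0.722 + 0.278)^2:
P(M) = 0.722^2 = 0.521284
P(M+2) = 2 × 0.722^1 × 0.278^1 = 0.401432
P(M+4) = 0.278^2 = 0.077284
The M peak is largest (0.521284); scaling to 100 gives 100.00 : 77.01 : 14.83.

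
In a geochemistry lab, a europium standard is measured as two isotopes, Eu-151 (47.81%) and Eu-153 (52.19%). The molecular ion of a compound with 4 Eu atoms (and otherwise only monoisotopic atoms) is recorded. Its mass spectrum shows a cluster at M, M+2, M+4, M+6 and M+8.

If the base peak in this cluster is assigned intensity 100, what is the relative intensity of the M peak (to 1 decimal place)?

14.0

Term probabilities: M 0.0522, M+2 0.2281, M+4 0.3736, M+6 0.2719, M+8 0.0742. Base peak = M+4.
P(M+4) = C(4,2) × 0.4781^2 × 0.5219^2 = 6 × 0.22857961 × 0.27237961 = 0.373563 (base)
P(M) = C(4,0) × 0.4781^4 × 0.5219^0 = 1 × 0.05224864 × 1.0000 = 0.052249
Relative intensity = 0.052249 / 0.373563 × 100 = 14.0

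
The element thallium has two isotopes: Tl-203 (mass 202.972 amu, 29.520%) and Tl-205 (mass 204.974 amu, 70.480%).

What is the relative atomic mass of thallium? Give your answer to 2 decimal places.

Ar = Σ fᵢ·mᵢ = 0.29520 × 202.972 + 0.70480 × 204.974
= 59.9173 + 144.4657 = 204.3830 amu

204.38 amu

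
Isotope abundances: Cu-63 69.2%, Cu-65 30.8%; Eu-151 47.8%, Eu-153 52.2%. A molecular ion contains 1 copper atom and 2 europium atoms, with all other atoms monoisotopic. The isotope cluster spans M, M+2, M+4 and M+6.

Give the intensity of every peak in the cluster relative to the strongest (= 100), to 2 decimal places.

38.03 : 100.00 : 82.33 : 20.19

Copper pattern (n=1): 0.6920 : 0.3080
Europium pattern (n=2): 0.228484 : 0.499032 : 0.272484
Convolve the two distributions (both contribute in 2-u steps):
  M: 0.6920×0.228484 = 0.158111
  M+2: 0.6920×0.499032 + 0.3080×0.228484 = 0.415703
  M+4: 0.6920×0.272484 + 0.3080×0.499032 = 0.342261
  M+6: 0.3080×0.272484 = 0.083925
Scale to base peak (0.415703) = 100: 38.03 : 100.00 : 82.33 : 20.19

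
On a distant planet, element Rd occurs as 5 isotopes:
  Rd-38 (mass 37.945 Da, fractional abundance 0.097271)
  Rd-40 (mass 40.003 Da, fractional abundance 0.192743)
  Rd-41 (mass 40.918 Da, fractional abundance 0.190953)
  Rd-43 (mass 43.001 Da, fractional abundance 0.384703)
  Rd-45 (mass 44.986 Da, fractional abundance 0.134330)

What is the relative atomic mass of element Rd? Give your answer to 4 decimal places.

Ar = Σ fᵢ·mᵢ = 0.097271 × 37.945 + 0.192743 × 40.003 + 0.190953 × 40.918 + 0.384703 × 43.001 + 0.134330 × 44.986
= 3.69095 + 7.71030 + 7.81341 + 16.54261 + 6.04297 = 41.80024 Da

41.8002 Da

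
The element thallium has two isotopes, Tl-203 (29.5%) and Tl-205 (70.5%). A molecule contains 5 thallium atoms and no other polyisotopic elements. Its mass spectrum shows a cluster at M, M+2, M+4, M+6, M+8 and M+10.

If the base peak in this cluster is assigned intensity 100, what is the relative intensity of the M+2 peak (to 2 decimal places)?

Binomial terms of (0.295 + 0.705)^5: M 0.0022, M+2 0.0267, M+4 0.1276, M+6 0.3049, M+8 0.3644, M+10 0.1742 → M+8 is the base peak.
P(M+8) = C(5,4) × 0.295^1 × 0.705^4 = 5 × 0.2950 × 0.24703385 = 0.364375 (base)
P(M+2) = C(5,1) × 0.295^4 × 0.705^1 = 5 × 0.00757335 × 0.7050 = 0.026696
Relative intensity = 0.026696 / 0.364375 × 100 = 7.33

7.33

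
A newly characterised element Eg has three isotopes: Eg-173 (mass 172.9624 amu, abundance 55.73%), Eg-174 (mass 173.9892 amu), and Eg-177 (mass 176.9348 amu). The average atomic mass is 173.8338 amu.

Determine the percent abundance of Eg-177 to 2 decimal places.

14.15%

Let x and y be the fractions of Eg-174 and Eg-177. Then x + y = 1 − 0.5573 = 0.4427 and 173.9892x + 176.9348y = 173.8338 − 0.5573×172.9624 = 77.44185448.
Substituting: 173.9892x + 176.9348(0.4427 − x) = 77.44185448
(173.9892 − 176.9348)x = -0.88718148  ⇒  x = 0.30119, y = 0.14151
Eg-174: 30.12%, Eg-177: 14.15%.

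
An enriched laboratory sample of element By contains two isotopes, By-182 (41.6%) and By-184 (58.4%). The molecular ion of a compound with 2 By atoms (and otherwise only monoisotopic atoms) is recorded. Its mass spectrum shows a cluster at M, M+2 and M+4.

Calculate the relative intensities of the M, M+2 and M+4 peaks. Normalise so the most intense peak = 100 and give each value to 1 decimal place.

Expanding (0.416 + 0.584)^2:
P(M) = 0.416^2 = 0.173056
P(M+2) = 2 × 0.416^1 × 0.584^1 = 0.485888
P(M+4) = 0.584^2 = 0.341056
The M+2 peak is largest (0.485888); scaling to 100 gives 35.6 : 100.0 : 70.2.

35.6 : 100.0 : 70.2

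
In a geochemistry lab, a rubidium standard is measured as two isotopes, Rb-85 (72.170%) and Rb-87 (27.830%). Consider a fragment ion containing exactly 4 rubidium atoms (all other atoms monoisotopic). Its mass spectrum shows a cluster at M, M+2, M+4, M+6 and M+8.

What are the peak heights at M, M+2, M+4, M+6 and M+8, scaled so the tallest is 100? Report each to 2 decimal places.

Each Rb atom is independently Rb-85 (p = 0.72170) or Rb-87 (q = 0.27830); the cluster is the binomial expansion (p + q)^4.
P(M) = 0.72170^4 = 0.271286
P(M+2) = 4 × 0.72170^3 × 0.27830^1 = 0.418450
P(M+4) = 6 × 0.72170^2 × 0.27830^2 = 0.242042
P(M+6) = 4 × 0.72170^1 × 0.27830^3 = 0.062224
P(M+8) = 0.27830^4 = 0.005999
The M+2 peak is largest (0.418450); scaling to 100 gives 64.83 : 100.00 : 57.84 : 14.87 : 1.43.

64.83 : 100.00 : 57.84 : 14.87 : 1.43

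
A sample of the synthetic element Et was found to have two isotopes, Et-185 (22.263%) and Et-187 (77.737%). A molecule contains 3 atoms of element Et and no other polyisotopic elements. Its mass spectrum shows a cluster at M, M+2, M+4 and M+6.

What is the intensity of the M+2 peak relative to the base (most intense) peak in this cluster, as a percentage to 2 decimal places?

Term probabilities: M 0.0110, M+2 0.1156, M+4 0.4036, M+6 0.4698. Base peak = M+6.
P(M+6) = C(3,3) × 0.22263^0 × 0.77737^3 = 1 × 1.0000 × 0.46976789 = 0.469768 (base)
P(M+2) = C(3,1) × 0.22263^2 × 0.77737^1 = 3 × 0.04956412 × 0.77737 = 0.115589
Relative intensity = 0.115589 / 0.469768 × 100 = 24.61

24.61%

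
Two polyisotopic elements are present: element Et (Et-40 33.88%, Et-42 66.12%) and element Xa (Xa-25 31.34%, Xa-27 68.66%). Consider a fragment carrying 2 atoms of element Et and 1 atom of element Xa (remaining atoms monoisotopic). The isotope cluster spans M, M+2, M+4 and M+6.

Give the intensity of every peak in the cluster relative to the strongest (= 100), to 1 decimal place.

8.1 : 49.3 : 100.0 : 67.5

Element Et pattern (n=2): 0.11478544 : 0.44802912 : 0.43718544
Element Xa pattern (n=1): 0.3134 : 0.6866
Convolve the two distributions (both contribute in 2-u steps):
  M: 0.11478544×0.3134 = 0.035974
  M+2: 0.11478544×0.6866 + 0.44802912×0.3134 = 0.219224
  M+4: 0.44802912×0.6866 + 0.43718544×0.3134 = 0.444631
  M+6: 0.43718544×0.6866 = 0.300172
Scale to base peak (0.444631) = 100: 8.1 : 49.3 : 100.0 : 67.5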